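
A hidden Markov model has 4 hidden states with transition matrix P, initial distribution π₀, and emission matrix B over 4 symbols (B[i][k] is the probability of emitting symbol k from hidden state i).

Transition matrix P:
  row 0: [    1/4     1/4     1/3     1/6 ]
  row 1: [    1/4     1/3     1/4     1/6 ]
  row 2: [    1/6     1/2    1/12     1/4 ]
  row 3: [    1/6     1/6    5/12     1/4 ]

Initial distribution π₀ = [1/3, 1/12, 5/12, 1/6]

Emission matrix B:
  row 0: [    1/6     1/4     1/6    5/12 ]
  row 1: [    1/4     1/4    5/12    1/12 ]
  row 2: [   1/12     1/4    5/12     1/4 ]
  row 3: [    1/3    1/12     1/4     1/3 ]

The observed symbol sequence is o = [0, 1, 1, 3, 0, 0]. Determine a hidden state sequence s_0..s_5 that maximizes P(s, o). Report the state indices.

t=0: δ = [5.556e-02, 2.083e-02, 3.472e-02, 5.556e-02]  (obs o_0=0)
t=1: δ = [3.472e-03, 4.340e-03, 5.787e-03, 1.157e-03]  ψ = [0, 2, 3, 3]  (obs o_1=1)
t=2: δ = [2.713e-04, 7.234e-04, 2.894e-04, 1.206e-04]  ψ = [1, 2, 0, 2]  (obs o_2=1)
t=3: δ = [7.535e-05, 2.009e-05, 4.521e-05, 4.019e-05]  ψ = [1, 1, 1, 1]  (obs o_3=3)
t=4: δ = [3.140e-06, 5.651e-06, 2.093e-06, 4.186e-06]  ψ = [0, 2, 0, 0]  (obs o_4=0)
t=5: δ = [2.355e-07, 4.710e-07, 1.454e-07, 3.489e-07]  ψ = [1, 1, 3, 3]  (obs o_5=0)
backtrack: best end state = 1; path = [3, 2, 1, 2, 1, 1]

path = [3, 2, 1, 2, 1, 1]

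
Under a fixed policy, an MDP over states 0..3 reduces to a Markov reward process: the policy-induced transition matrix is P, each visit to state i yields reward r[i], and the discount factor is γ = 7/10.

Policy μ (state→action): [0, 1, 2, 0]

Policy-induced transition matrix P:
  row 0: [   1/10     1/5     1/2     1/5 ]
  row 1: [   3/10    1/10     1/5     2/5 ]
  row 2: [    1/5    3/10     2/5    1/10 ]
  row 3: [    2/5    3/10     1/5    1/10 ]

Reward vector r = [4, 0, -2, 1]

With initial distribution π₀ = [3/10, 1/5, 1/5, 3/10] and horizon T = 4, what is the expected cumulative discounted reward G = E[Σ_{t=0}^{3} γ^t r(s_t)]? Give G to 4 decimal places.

G = 1.8545

t=0: π = [0.3000, 0.2000, 0.2000, 0.3000], E[r] = 1.1000, γ^t·E[r] = 1.100000, running G = 1.100000
t=1: π = [0.2500, 0.2300, 0.3300, 0.1900], E[r] = 0.5300, γ^t·E[r] = 0.371000, running G = 1.471000
t=2: π = [0.2360, 0.2290, 0.3410, 0.1940], E[r] = 0.4560, γ^t·E[r] = 0.223440, running G = 1.694440
t=3: π = [0.2381, 0.2306, 0.3390, 0.1923], E[r] = 0.4667, γ^t·E[r] = 0.160078, running G = 1.854518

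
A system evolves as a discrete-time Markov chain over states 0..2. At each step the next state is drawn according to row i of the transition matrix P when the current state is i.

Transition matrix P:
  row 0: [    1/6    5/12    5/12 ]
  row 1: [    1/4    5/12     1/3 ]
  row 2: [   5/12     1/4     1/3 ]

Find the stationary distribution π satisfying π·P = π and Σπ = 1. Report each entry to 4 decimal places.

Balance equations π_j = Σ_i π_i·P[i][j]:
  π_0 = 1/6·π_0 + 1/4·π_1 + 5/12·π_2
  π_1 = 5/12·π_0 + 5/12·π_1 + 1/4·π_2
  normalize: π_0 + π_1 + π_2 = 1
Solving the linear system gives exactly π = [2/7, 5/14, 5/14].

π = [0.2857, 0.3571, 0.3571]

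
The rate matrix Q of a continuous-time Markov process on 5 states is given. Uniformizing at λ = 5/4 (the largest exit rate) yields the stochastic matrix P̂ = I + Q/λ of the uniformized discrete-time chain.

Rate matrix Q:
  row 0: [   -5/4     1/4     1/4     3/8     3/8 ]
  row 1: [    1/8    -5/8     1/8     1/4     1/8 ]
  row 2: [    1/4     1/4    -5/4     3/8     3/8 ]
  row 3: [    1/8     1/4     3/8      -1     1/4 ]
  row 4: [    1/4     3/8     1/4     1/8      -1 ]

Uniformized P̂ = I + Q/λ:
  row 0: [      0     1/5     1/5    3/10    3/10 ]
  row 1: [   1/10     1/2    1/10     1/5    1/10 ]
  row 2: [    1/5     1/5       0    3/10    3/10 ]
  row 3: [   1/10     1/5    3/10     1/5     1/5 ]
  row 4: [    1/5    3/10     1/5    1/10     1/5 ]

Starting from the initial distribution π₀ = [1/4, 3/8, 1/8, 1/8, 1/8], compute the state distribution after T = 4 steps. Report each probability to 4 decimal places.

t=0: π = [0.2500, 0.3750, 0.1250, 0.1250, 0.1250]
t=1: π = [0.1000, 0.3250, 0.1500, 0.2250, 0.2000]
t=2: π = [0.1250, 0.3175, 0.1600, 0.2050, 0.1925]
t=3: π = [0.1228, 0.3145, 0.1568, 0.2093, 0.1968]
t=4: π = [0.1231, 0.3140, 0.1581, 0.2083, 0.1965]

π = [0.1231, 0.3140, 0.1581, 0.2083, 0.1965]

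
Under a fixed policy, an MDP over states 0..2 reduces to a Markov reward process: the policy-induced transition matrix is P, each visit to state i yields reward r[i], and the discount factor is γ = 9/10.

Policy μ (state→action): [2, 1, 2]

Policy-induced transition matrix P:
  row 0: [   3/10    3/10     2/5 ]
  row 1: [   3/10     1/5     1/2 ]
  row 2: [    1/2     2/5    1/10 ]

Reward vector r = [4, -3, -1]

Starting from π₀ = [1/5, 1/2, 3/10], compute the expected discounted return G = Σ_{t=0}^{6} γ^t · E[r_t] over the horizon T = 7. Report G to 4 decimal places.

G = -0.0256

t=0: π = [0.2000, 0.5000, 0.3000], E[r] = -1.0000, γ^t·E[r] = -1.000000, running G = -1.000000
t=1: π = [0.3600, 0.2800, 0.3600], E[r] = 0.2400, γ^t·E[r] = 0.216000, running G = -0.784000
t=2: π = [0.3720, 0.3080, 0.3200], E[r] = 0.2440, γ^t·E[r] = 0.197640, running G = -0.586360
t=3: π = [0.3640, 0.3012, 0.3348], E[r] = 0.2176, γ^t·E[r] = 0.158630, running G = -0.427730
t=4: π = [0.3670, 0.3034, 0.3297], E[r] = 0.2281, γ^t·E[r] = 0.149643, running G = -0.278086
t=5: π = [0.3659, 0.3026, 0.3314], E[r] = 0.2244, γ^t·E[r] = 0.132515, running G = -0.145571
t=6: π = [0.3663, 0.3029, 0.3308], E[r] = 0.2257, γ^t·E[r] = 0.119931, running G = -0.025640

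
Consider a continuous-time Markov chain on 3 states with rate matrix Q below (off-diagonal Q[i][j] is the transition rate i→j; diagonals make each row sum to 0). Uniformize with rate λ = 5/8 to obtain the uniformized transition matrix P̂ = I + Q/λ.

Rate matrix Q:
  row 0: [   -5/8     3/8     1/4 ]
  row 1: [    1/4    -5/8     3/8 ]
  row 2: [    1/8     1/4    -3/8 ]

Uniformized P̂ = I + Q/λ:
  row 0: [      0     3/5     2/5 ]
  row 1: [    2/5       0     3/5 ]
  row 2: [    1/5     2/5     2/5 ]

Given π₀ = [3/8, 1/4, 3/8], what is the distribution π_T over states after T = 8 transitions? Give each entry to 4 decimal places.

π = [0.2199, 0.3164, 0.4637]

t=0: π = [0.3750, 0.2500, 0.3750]
t=1: π = [0.1750, 0.3750, 0.4500]
t=2: π = [0.2400, 0.2850, 0.4750]
t=3: π = [0.2090, 0.3340, 0.4570]
t=4: π = [0.2250, 0.3082, 0.4668]
t=5: π = [0.2166, 0.3217, 0.4616]
t=6: π = [0.2210, 0.3146, 0.4643]
t=7: π = [0.2187, 0.3183, 0.4629]
t=8: π = [0.2199, 0.3164, 0.4637]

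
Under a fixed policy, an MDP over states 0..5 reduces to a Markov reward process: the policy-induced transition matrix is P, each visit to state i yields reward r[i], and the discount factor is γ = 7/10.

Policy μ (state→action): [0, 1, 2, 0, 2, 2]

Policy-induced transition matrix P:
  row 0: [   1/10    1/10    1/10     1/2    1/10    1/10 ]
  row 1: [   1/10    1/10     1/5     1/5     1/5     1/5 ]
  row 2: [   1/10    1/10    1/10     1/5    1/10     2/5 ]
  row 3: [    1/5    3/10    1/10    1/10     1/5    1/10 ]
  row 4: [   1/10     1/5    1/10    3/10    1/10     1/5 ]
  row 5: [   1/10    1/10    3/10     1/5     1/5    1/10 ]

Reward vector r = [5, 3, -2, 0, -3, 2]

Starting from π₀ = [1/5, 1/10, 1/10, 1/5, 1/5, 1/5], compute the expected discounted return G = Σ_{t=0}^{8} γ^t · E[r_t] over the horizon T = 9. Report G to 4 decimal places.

t=0: π = [0.2000, 0.1000, 0.1000, 0.2000, 0.2000, 0.2000], E[r] = 0.9000, γ^t·E[r] = 0.900000, running G = 0.900000
t=1: π = [0.1200, 0.1600, 0.1500, 0.2600, 0.1500, 0.1600], E[r] = 0.6500, γ^t·E[r] = 0.455000, running G = 1.355000
t=2: π = [0.1260, 0.1670, 0.1480, 0.2250, 0.1580, 0.1760], E[r] = 0.7130, γ^t·E[r] = 0.349370, running G = 1.704370
t=3: π = [0.1225, 0.1608, 0.1519, 0.2311, 0.1568, 0.1769], E[r] = 0.6745, γ^t·E[r] = 0.231354, running G = 1.935724
t=4: π = [0.1231, 0.1619, 0.1515, 0.2293, 0.1569, 0.1773], E[r] = 0.6824, γ^t·E[r] = 0.163832, running G = 2.099556
t=5: π = [0.1229, 0.1616, 0.1517, 0.2297, 0.1569, 0.1773], E[r] = 0.6801, γ^t·E[r] = 0.114300, running G = 2.213855
t=6: π = [0.1230, 0.1616, 0.1516, 0.2296, 0.1569, 0.1773], E[r] = 0.6806, γ^t·E[r] = 0.080070, running G = 2.293925
t=7: π = [0.1230, 0.1616, 0.1516, 0.2296, 0.1569, 0.1773], E[r] = 0.6805, γ^t·E[r] = 0.056038, running G = 2.349964
t=8: π = [0.1230, 0.1616, 0.1516, 0.2296, 0.1569, 0.1773], E[r] = 0.6805, γ^t·E[r] = 0.039229, running G = 2.389192

G = 2.3892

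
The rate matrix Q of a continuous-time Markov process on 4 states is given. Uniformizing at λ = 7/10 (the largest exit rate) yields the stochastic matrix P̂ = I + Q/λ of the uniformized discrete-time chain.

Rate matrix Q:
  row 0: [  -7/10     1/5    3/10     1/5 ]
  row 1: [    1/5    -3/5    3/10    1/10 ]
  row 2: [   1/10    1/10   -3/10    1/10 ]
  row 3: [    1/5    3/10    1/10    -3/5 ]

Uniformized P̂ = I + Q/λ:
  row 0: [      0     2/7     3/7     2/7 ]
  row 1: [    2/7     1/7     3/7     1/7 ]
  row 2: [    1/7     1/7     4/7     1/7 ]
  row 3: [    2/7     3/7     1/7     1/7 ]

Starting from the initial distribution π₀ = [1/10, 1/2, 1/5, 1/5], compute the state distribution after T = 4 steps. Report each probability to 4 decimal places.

t=0: π = [0.1000, 0.5000, 0.2000, 0.2000]
t=1: π = [0.2286, 0.2143, 0.4000, 0.1571]
t=2: π = [0.1633, 0.2204, 0.4408, 0.1755]
t=3: π = [0.1761, 0.2163, 0.4414, 0.1662]
t=4: π = [0.1723, 0.2155, 0.4441, 0.1680]

π = [0.1723, 0.2155, 0.4441, 0.1680]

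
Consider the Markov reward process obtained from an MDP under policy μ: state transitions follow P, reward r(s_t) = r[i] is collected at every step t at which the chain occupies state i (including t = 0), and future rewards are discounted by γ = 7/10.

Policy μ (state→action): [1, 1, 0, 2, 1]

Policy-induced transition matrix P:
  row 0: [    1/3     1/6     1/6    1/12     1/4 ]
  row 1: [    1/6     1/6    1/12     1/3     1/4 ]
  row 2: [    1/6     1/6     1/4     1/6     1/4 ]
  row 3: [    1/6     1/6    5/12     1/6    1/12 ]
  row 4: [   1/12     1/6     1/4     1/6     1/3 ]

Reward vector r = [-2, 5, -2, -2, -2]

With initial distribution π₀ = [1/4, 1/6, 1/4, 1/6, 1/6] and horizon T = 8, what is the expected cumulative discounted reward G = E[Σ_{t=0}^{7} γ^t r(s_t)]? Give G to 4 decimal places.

G = -2.6176

t=0: π = [0.2500, 0.1667, 0.2500, 0.1667, 0.1667], E[r] = -0.8333, γ^t·E[r] = -0.833333, running G = -0.833333
t=1: π = [0.1944, 0.1667, 0.2292, 0.1736, 0.2361], E[r] = -0.8333, γ^t·E[r] = -0.583333, running G = -1.416667
t=2: π = [0.1794, 0.1667, 0.2350, 0.1782, 0.2407], E[r] = -0.8333, γ^t·E[r] = -0.408333, running G = -1.825000
t=3: π = [0.1765, 0.1667, 0.2370, 0.1795, 0.2404], E[r] = -0.8333, γ^t·E[r] = -0.285833, running G = -2.110833
t=4: π = [0.1761, 0.1667, 0.2374, 0.1797, 0.2401], E[r] = -0.8333, γ^t·E[r] = -0.200083, running G = -2.310917
t=5: π = [0.1760, 0.1667, 0.2375, 0.1798, 0.2401], E[r] = -0.8333, γ^t·E[r] = -0.140058, running G = -2.450975
t=6: π = [0.1760, 0.1667, 0.2375, 0.1798, 0.2400], E[r] = -0.8333, γ^t·E[r] = -0.098041, running G = -2.549016
t=7: π = [0.1760, 0.1667, 0.2375, 0.1798, 0.2400], E[r] = -0.8333, γ^t·E[r] = -0.068629, running G = -2.617644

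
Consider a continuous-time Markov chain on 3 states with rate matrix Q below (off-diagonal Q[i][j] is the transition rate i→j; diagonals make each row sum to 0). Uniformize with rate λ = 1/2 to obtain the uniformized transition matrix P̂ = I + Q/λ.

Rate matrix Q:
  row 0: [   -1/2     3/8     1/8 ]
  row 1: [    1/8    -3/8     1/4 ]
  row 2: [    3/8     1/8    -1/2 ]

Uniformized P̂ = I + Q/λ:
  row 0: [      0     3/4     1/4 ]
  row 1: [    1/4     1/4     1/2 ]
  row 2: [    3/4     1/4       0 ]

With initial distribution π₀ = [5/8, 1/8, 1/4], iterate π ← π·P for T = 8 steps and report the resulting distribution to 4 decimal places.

t=0: π = [0.6250, 0.1250, 0.2500]
t=1: π = [0.2188, 0.5625, 0.2188]
t=2: π = [0.3047, 0.3594, 0.3359]
t=3: π = [0.3418, 0.4023, 0.2559]
t=4: π = [0.2925, 0.4209, 0.2866]
t=5: π = [0.3202, 0.3962, 0.2836]
t=6: π = [0.3117, 0.4101, 0.2782]
t=7: π = [0.3111, 0.4059, 0.2830]
t=8: π = [0.3137, 0.4056, 0.2807]

π = [0.3137, 0.4056, 0.2807]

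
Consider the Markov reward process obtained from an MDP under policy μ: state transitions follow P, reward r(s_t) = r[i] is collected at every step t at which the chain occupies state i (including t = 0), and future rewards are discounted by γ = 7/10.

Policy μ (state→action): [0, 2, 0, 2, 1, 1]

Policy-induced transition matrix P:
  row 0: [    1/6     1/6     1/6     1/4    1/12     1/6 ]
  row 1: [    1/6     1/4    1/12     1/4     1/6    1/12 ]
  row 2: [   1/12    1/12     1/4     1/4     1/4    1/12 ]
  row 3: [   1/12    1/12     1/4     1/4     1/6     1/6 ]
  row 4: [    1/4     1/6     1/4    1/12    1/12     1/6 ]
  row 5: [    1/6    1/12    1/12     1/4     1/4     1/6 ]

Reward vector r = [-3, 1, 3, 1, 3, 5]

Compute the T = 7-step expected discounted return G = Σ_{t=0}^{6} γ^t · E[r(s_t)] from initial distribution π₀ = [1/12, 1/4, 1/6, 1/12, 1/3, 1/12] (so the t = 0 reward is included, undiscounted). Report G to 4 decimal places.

t=0: π = [0.0833, 0.2500, 0.1667, 0.0833, 0.3333, 0.0833], E[r] = 2.0000, γ^t·E[r] = 2.000000, running G = 2.000000
t=1: π = [0.1736, 0.1597, 0.1875, 0.1944, 0.1528, 0.1319], E[r] = 1.5139, γ^t·E[r] = 1.059722, running G = 3.059722
t=2: π = [0.1476, 0.1372, 0.1869, 0.2245, 0.1661, 0.1377], E[r] = 1.6667, γ^t·E[r] = 0.816667, running G = 3.876389
t=3: π = [0.1462, 0.1323, 0.1919, 0.2223, 0.1676, 0.1397], E[r] = 1.6927, γ^t·E[r] = 0.580599, running G = 4.456988
t=4: π = [0.1461, 0.1315, 0.1925, 0.2221, 0.1681, 0.1396], E[r] = 1.6954, γ^t·E[r] = 0.407064, running G = 4.864052
t=5: π = [0.1461, 0.1314, 0.1926, 0.2220, 0.1682, 0.1397], E[r] = 1.6957, γ^t·E[r] = 0.284995, running G = 5.149047
t=6: π = [0.1461, 0.1314, 0.1926, 0.2220, 0.1682, 0.1397], E[r] = 1.6957, γ^t·E[r] = 0.199501, running G = 5.348548

G = 5.3485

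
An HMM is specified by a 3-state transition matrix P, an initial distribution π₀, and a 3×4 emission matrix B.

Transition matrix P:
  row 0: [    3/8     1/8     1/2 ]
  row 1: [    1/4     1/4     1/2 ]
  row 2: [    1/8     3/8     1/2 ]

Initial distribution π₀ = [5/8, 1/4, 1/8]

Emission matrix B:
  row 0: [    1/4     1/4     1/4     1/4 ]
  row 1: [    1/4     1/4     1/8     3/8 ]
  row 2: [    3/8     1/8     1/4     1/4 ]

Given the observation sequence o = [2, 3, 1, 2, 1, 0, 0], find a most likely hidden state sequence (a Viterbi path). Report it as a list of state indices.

path = [0, 2, 1, 2, 1, 2, 2]

t=0: δ = [1.562e-01, 3.125e-02, 3.125e-02]  (obs o_0=2)
t=1: δ = [1.465e-02, 7.324e-03, 1.953e-02]  ψ = [0, 0, 0]  (obs o_1=3)
t=2: δ = [1.373e-03, 1.831e-03, 1.221e-03]  ψ = [0, 2, 2]  (obs o_2=1)
t=3: δ = [1.287e-04, 5.722e-05, 2.289e-04]  ψ = [0, 1, 1]  (obs o_3=2)
t=4: δ = [1.207e-05, 2.146e-05, 1.431e-05]  ψ = [0, 2, 2]  (obs o_4=1)
t=5: δ = [1.341e-06, 1.341e-06, 4.023e-06]  ψ = [1, 1, 1]  (obs o_5=0)
t=6: δ = [1.257e-07, 3.772e-07, 7.544e-07]  ψ = [0, 2, 2]  (obs o_6=0)
backtrack: best end state = 2; path = [0, 2, 1, 2, 1, 2, 2]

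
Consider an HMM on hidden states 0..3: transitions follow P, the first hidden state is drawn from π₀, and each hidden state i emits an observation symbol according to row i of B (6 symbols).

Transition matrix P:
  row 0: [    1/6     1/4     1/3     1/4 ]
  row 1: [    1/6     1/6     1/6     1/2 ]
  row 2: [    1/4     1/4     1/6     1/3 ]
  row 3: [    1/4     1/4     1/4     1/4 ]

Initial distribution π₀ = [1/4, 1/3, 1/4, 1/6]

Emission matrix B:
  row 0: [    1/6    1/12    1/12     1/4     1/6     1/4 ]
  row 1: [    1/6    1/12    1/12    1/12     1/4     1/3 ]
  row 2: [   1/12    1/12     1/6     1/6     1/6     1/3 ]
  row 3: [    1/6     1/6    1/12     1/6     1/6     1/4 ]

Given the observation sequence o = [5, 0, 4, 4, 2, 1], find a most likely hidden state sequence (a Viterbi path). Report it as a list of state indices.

t=0: δ = [6.250e-02, 1.111e-01, 8.333e-02, 4.167e-02]  (obs o_0=5)
t=1: δ = [3.472e-03, 3.472e-03, 1.736e-03, 9.259e-03]  ψ = [2, 2, 0, 1]  (obs o_1=0)
t=2: δ = [3.858e-04, 5.787e-04, 3.858e-04, 3.858e-04]  ψ = [3, 3, 3, 3]  (obs o_2=4)
t=3: δ = [1.608e-05, 2.411e-05, 2.143e-05, 4.823e-05]  ψ = [1, 0, 0, 1]  (obs o_3=4)
t=4: δ = [1.005e-06, 1.005e-06, 2.009e-06, 1.005e-06]  ψ = [3, 3, 3, 1]  (obs o_4=2)
t=5: δ = [4.186e-08, 4.186e-08, 2.791e-08, 1.116e-07]  ψ = [2, 2, 0, 2]  (obs o_5=1)
backtrack: best end state = 3; path = [1, 3, 1, 3, 2, 3]

path = [1, 3, 1, 3, 2, 3]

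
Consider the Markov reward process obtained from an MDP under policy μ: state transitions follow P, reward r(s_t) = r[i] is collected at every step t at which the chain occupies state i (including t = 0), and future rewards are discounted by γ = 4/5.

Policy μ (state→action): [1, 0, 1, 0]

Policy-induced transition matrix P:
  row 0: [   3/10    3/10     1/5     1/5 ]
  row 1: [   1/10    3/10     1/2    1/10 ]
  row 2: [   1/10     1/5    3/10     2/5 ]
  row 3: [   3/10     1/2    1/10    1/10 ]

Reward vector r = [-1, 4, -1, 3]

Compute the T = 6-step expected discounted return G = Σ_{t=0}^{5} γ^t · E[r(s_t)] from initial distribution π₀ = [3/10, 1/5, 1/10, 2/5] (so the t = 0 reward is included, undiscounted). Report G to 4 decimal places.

t=0: π = [0.3000, 0.2000, 0.1000, 0.4000], E[r] = 1.6000, γ^t·E[r] = 1.600000, running G = 1.600000
t=1: π = [0.2400, 0.3700, 0.2300, 0.1600], E[r] = 1.4900, γ^t·E[r] = 1.192000, running G = 2.792000
t=2: π = [0.1800, 0.3090, 0.3180, 0.1930], E[r] = 1.3170, γ^t·E[r] = 0.842880, running G = 3.634880
t=3: π = [0.1746, 0.3068, 0.3052, 0.2134], E[r] = 1.3876, γ^t·E[r] = 0.710451, running G = 4.345331
t=4: π = [0.1776, 0.3122, 0.3012, 0.2090], E[r] = 1.3969, γ^t·E[r] = 0.572162, running G = 4.917493
t=5: π = [0.1773, 0.3117, 0.3029, 0.2081], E[r] = 1.3909, γ^t·E[r] = 0.455775, running G = 5.373268

G = 5.3733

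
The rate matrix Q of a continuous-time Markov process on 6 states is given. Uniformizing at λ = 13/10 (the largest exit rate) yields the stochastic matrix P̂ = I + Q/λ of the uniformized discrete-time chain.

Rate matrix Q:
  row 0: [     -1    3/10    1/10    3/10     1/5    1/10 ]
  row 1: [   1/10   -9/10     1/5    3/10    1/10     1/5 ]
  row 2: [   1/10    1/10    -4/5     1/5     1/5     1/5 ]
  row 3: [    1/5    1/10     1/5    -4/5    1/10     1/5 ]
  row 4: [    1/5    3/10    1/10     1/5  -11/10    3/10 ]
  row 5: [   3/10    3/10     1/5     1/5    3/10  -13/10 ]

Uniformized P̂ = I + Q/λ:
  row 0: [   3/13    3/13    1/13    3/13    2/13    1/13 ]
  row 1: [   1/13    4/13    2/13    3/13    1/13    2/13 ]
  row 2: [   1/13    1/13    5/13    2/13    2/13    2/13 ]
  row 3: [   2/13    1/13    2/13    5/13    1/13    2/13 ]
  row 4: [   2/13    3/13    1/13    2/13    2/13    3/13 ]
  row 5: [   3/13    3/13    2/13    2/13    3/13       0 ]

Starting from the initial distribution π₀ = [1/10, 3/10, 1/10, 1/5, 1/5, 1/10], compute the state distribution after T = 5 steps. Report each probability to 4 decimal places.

t=0: π = [0.1000, 0.3000, 0.1000, 0.2000, 0.2000, 0.1000]
t=1: π = [0.1385, 0.2077, 0.1538, 0.2308, 0.1231, 0.1462]
t=2: π = [0.1479, 0.1876, 0.1692, 0.2337, 0.1314, 0.1302]
t=3: π = [0.1478, 0.1832, 0.1714, 0.2336, 0.1315, 0.1325]
t=4: π = [0.1481, 0.1826, 0.1719, 0.2332, 0.1320, 0.1322]
t=5: π = [0.1481, 0.1825, 0.1720, 0.2331, 0.1320, 0.1323]

π = [0.1481, 0.1825, 0.1720, 0.2331, 0.1320, 0.1323]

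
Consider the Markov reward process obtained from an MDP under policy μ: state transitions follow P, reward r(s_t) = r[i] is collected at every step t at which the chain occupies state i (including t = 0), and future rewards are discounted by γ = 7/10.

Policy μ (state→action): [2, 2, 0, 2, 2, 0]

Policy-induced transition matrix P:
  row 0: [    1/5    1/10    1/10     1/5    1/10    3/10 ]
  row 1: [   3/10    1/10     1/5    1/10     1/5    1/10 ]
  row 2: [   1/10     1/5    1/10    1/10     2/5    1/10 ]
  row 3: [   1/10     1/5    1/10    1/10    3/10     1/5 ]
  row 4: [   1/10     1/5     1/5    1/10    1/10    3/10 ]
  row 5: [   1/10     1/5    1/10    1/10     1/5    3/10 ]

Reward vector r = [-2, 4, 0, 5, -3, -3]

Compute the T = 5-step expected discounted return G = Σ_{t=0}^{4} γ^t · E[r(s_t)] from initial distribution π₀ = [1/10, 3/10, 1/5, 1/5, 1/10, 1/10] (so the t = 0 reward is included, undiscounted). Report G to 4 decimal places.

t=0: π = [0.1000, 0.3000, 0.2000, 0.2000, 0.1000, 0.1000], E[r] = 1.4000, γ^t·E[r] = 1.400000, running G = 1.400000
t=1: π = [0.1700, 0.1600, 0.1400, 0.1100, 0.2400, 0.1800], E[r] = -0.4100, γ^t·E[r] = -0.287000, running G = 1.113000
t=2: π = [0.1490, 0.1670, 0.1400, 0.1170, 0.1980, 0.2290], E[r] = -0.3260, γ^t·E[r] = -0.159740, running G = 0.953260
t=3: π = [0.1483, 0.1684, 0.1365, 0.1149, 0.2050, 0.2269], E[r] = -0.3442, γ^t·E[r] = -0.118061, running G = 0.835199
t=4: π = [0.1485, 0.1683, 0.1373, 0.1148, 0.2035, 0.2275], E[r] = -0.3425, γ^t·E[r] = -0.082239, running G = 0.752960

G = 0.7530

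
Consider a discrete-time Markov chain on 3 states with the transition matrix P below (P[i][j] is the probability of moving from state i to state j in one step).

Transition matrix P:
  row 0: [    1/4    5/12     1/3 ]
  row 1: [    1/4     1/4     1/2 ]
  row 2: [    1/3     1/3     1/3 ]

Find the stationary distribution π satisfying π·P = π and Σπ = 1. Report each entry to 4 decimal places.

π = [0.2824, 0.3294, 0.3882]

Balance equations π_j = Σ_i π_i·P[i][j]:
  π_0 = 1/4·π_0 + 1/4·π_1 + 1/3·π_2
  π_1 = 5/12·π_0 + 1/4·π_1 + 1/3·π_2
  normalize: π_0 + π_1 + π_2 = 1
Solving the linear system gives exactly π = [24/85, 28/85, 33/85].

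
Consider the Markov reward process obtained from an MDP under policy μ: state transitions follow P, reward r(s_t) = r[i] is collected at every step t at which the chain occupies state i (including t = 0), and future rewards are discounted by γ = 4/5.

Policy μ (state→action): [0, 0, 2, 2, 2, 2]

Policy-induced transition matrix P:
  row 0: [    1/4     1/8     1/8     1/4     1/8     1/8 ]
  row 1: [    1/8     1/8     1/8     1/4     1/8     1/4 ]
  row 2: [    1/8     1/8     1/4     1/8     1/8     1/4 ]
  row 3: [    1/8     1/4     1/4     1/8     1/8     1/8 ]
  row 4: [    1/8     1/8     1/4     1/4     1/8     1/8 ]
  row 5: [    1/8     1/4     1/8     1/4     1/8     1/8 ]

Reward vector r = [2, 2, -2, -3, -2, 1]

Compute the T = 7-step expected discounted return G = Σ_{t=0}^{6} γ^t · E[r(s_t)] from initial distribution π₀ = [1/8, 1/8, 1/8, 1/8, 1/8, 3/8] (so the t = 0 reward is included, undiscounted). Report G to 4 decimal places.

G = -1.2832

t=0: π = [0.1250, 0.1250, 0.1250, 0.1250, 0.1250, 0.3750], E[r] = 0.0000, γ^t·E[r] = 0.000000, running G = 0.000000
t=1: π = [0.1406, 0.1875, 0.1719, 0.2188, 0.1250, 0.1563], E[r] = -0.4375, γ^t·E[r] = -0.350000, running G = -0.350000
t=2: π = [0.1426, 0.1719, 0.1895, 0.2012, 0.1250, 0.1699], E[r] = -0.4336, γ^t·E[r] = -0.277500, running G = -0.627500
t=3: π = [0.1428, 0.1714, 0.1895, 0.2012, 0.1250, 0.1702], E[r] = -0.4338, γ^t·E[r] = -0.222125, running G = -0.849625
t=4: π = [0.1429, 0.1714, 0.1895, 0.2012, 0.1250, 0.1701], E[r] = -0.4338, γ^t·E[r] = -0.177675, running G = -1.027300
t=5: π = [0.1429, 0.1714, 0.1895, 0.2012, 0.1250, 0.1701], E[r] = -0.4338, γ^t·E[r] = -0.142141, running G = -1.169441
t=6: π = [0.1429, 0.1714, 0.1895, 0.2012, 0.1250, 0.1701], E[r] = -0.4338, γ^t·E[r] = -0.113713, running G = -1.283154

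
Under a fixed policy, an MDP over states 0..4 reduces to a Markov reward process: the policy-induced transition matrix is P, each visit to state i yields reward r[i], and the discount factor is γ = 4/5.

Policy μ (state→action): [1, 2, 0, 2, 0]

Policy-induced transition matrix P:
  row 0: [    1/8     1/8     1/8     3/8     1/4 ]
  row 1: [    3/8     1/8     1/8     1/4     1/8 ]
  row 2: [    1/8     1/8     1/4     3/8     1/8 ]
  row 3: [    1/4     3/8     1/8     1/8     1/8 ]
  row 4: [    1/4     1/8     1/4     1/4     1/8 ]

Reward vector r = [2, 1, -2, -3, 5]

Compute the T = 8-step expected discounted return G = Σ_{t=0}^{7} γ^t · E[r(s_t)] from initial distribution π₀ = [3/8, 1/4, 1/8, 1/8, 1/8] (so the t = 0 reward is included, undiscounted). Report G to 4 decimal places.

G = 1.8718

t=0: π = [0.3750, 0.2500, 0.1250, 0.1250, 0.1250], E[r] = 1.0000, γ^t·E[r] = 1.000000, running G = 1.000000
t=1: π = [0.2188, 0.1563, 0.1563, 0.2969, 0.1719], E[r] = 0.2500, γ^t·E[r] = 0.200000, running G = 1.200000
t=2: π = [0.2227, 0.1992, 0.1660, 0.2598, 0.1523], E[r] = 0.2949, γ^t·E[r] = 0.188750, running G = 1.388750
t=3: π = [0.2263, 0.1899, 0.1648, 0.2661, 0.1528], E[r] = 0.2788, γ^t·E[r] = 0.142750, running G = 1.531500
t=4: π = [0.2249, 0.1915, 0.1647, 0.2656, 0.1533], E[r] = 0.2814, γ^t·E[r] = 0.115263, running G = 1.646763
t=5: π = [0.2252, 0.1914, 0.1647, 0.2655, 0.1531], E[r] = 0.2815, γ^t·E[r] = 0.092229, running G = 1.738991
t=6: π = [0.2252, 0.1914, 0.1647, 0.2656, 0.1532], E[r] = 0.2814, γ^t·E[r] = 0.073755, running G = 1.812746
t=7: π = [0.2252, 0.1914, 0.1647, 0.2655, 0.1531], E[r] = 0.2814, γ^t·E[r] = 0.059012, running G = 1.871758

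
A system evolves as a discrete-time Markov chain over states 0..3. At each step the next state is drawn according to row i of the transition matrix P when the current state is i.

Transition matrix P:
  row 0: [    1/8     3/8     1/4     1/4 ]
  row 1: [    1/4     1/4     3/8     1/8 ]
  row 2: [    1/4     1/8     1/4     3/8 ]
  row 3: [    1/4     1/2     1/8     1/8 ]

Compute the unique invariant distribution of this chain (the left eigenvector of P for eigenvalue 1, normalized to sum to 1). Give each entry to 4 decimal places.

π = [0.2222, 0.2997, 0.2602, 0.2178]

Balance equations π_j = Σ_i π_i·P[i][j]:
  π_0 = 1/8·π_0 + 1/4·π_1 + 1/4·π_2 + 1/4·π_3
  π_1 = 3/8·π_0 + 1/4·π_1 + 1/8·π_2 + 1/2·π_3
  π_2 = 1/4·π_0 + 3/8·π_1 + 1/4·π_2 + 1/8·π_3
  normalize: π_0 + π_1 + π_2 + π_3 = 1
Solving the linear system gives exactly π = [2/9, 205/684, 89/342, 149/684].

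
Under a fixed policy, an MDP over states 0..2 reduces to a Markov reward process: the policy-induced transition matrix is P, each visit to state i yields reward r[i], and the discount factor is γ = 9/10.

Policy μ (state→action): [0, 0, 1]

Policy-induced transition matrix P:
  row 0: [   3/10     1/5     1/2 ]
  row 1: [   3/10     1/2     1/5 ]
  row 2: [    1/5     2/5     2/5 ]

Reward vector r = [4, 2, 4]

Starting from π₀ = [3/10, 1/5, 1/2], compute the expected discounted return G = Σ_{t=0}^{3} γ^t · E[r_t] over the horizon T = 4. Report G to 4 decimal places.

t=0: π = [0.3000, 0.2000, 0.5000], E[r] = 3.6000, γ^t·E[r] = 3.600000, running G = 3.600000
t=1: π = [0.2500, 0.3600, 0.3900], E[r] = 3.2800, γ^t·E[r] = 2.952000, running G = 6.552000
t=2: π = [0.2610, 0.3860, 0.3530], E[r] = 3.2280, γ^t·E[r] = 2.614680, running G = 9.166680
t=3: π = [0.2647, 0.3864, 0.3489], E[r] = 3.2272, γ^t·E[r] = 2.352629, running G = 11.519309

G = 11.5193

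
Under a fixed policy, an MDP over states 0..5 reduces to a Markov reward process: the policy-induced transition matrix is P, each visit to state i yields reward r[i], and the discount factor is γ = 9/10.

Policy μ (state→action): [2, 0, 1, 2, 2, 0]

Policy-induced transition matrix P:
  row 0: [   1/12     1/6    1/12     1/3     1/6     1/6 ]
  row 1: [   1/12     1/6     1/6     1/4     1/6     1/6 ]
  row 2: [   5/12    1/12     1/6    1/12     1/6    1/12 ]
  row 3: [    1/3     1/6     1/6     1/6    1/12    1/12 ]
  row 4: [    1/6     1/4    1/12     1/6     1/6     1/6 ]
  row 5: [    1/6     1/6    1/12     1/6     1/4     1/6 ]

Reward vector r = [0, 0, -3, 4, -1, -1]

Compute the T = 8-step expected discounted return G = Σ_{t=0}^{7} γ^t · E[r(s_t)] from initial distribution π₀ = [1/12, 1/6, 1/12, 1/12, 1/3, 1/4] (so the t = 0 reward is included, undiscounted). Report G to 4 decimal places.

t=0: π = [0.0833, 0.1667, 0.0833, 0.0833, 0.3333, 0.2500], E[r] = -0.5000, γ^t·E[r] = -0.500000, running G = -0.500000
t=1: π = [0.1806, 0.1875, 0.1111, 0.1875, 0.1806, 0.1528], E[r] = 0.0833, γ^t·E[r] = 0.075000, running G = -0.425000
t=2: π = [0.1950, 0.1725, 0.1238, 0.2031, 0.1638, 0.1418], E[r] = 0.1354, γ^t·E[r] = 0.109688, running G = -0.315313
t=3: π = [0.2009, 0.1700, 0.1250, 0.2032, 0.1616, 0.1394], E[r] = 0.1371, γ^t·E[r] = 0.099914, running G = -0.215398
t=4: π = [0.2009, 0.1697, 0.1248, 0.2039, 0.1613, 0.1393], E[r] = 0.1404, γ^t·E[r] = 0.092101, running G = -0.123298
t=5: π = [0.2010, 0.1697, 0.1249, 0.2039, 0.1613, 0.1393], E[r] = 0.1404, γ^t·E[r] = 0.082884, running G = -0.040414
t=6: π = [0.2010, 0.1697, 0.1249, 0.2039, 0.1613, 0.1393], E[r] = 0.1404, γ^t·E[r] = 0.074630, running G = 0.034216
t=7: π = [0.2010, 0.1697, 0.1249, 0.2039, 0.1613, 0.1393], E[r] = 0.1404, γ^t·E[r] = 0.067165, running G = 0.101381

G = 0.1014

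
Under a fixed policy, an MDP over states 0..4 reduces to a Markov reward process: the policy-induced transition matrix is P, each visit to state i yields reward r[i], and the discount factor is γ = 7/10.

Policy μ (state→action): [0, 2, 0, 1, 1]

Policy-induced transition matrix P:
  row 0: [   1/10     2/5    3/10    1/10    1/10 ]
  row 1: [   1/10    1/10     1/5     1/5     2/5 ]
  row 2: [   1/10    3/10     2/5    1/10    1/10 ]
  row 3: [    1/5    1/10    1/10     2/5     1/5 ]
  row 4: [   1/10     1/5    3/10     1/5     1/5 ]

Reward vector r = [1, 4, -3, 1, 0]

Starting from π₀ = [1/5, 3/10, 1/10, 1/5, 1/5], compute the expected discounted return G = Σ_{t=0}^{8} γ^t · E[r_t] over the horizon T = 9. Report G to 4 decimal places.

G = 2.1364

t=0: π = [0.2000, 0.3000, 0.1000, 0.2000, 0.2000], E[r] = 1.3000, γ^t·E[r] = 1.300000, running G = 1.300000
t=1: π = [0.1200, 0.2000, 0.2400, 0.2100, 0.2300], E[r] = 0.4100, γ^t·E[r] = 0.287000, running G = 1.587000
t=2: π = [0.1210, 0.2070, 0.2620, 0.2060, 0.2040], E[r] = 0.3690, γ^t·E[r] = 0.180810, running G = 1.767810
t=3: π = [0.1206, 0.2091, 0.2643, 0.2029, 0.2031], E[r] = 0.3670, γ^t·E[r] = 0.125881, running G = 1.893691
t=4: π = [0.1203, 0.2094, 0.2649, 0.2021, 0.2033], E[r] = 0.3650, γ^t·E[r] = 0.087627, running G = 1.981318
t=5: π = [0.1202, 0.2094, 0.2651, 0.2019, 0.2033], E[r] = 0.3643, γ^t·E[r] = 0.061230, running G = 2.042548
t=6: π = [0.1202, 0.2094, 0.2652, 0.2018, 0.2033], E[r] = 0.3642, γ^t·E[r] = 0.042842, running G = 2.085390
t=7: π = [0.1202, 0.2094, 0.2652, 0.2018, 0.2033], E[r] = 0.3641, γ^t·E[r] = 0.029986, running G = 2.115376
t=8: π = [0.1202, 0.2094, 0.2652, 0.2018, 0.2033], E[r] = 0.3641, γ^t·E[r] = 0.020990, running G = 2.136366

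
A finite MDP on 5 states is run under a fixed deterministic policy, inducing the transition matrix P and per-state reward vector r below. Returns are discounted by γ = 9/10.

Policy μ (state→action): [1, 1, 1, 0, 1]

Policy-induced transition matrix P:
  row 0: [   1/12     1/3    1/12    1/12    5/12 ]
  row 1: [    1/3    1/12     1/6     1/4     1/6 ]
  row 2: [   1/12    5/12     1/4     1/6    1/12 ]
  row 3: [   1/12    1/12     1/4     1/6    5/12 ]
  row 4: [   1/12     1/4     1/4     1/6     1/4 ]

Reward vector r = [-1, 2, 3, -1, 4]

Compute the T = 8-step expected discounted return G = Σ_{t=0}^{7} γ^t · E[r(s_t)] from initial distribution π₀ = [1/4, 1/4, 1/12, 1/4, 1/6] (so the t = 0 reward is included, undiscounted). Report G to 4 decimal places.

t=0: π = [0.2500, 0.2500, 0.0833, 0.2500, 0.1667], E[r] = 0.9167, γ^t·E[r] = 0.916667, running G = 0.916667
t=1: π = [0.1458, 0.2014, 0.1875, 0.1667, 0.2986], E[r] = 1.8472, γ^t·E[r] = 1.662500, running G = 2.579167
t=2: π = [0.1337, 0.2321, 0.2089, 0.1713, 0.2541], E[r] = 1.8021, γ^t·E[r] = 1.459688, running G = 4.038854
t=3: π = [0.1413, 0.2287, 0.2084, 0.1749, 0.2467], E[r] = 1.7531, γ^t·E[r] = 1.278000, running G = 5.316854
t=4: π = [0.1405, 0.2292, 0.2074, 0.1739, 0.2489], E[r] = 1.7618, γ^t·E[r] = 1.155922, running G = 6.472776
t=5: π = [0.1406, 0.2291, 0.2075, 0.1741, 0.2487], E[r] = 1.7609, γ^t·E[r] = 1.039765, running G = 7.512541
t=6: π = [0.1406, 0.2291, 0.2075, 0.1740, 0.2488], E[r] = 1.7611, γ^t·E[r] = 0.935931, running G = 8.448472
t=7: π = [0.1406, 0.2291, 0.2075, 0.1740, 0.2488], E[r] = 1.7611, γ^t·E[r] = 0.842305, running G = 9.290777

G = 9.2908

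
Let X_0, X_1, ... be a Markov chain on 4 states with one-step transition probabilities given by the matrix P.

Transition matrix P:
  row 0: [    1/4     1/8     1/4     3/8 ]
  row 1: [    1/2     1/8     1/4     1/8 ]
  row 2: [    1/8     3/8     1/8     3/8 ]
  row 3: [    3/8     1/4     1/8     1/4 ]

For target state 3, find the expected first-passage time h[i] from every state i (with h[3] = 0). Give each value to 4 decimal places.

h = [3.0316, 3.7895, 3.2000, 0.0000]

First-step conditioning: h[3] = 0; for i ≠ 3, h[i] = 1 + Σ_k P[i][k]·h[k].
  h[0] = 1 + 1/4·h[0] + 1/8·h[1] + 1/4·h[2]
  h[1] = 1 + 1/2·h[0] + 1/8·h[1] + 1/4·h[2]
  h[2] = 1 + 1/8·h[0] + 3/8·h[1] + 1/8·h[2]
Solving the 3×3 linear system over states ≠ 3 gives exactly h = [288/95, 72/19, 16/5, 0] (h[3] = 0 is the target).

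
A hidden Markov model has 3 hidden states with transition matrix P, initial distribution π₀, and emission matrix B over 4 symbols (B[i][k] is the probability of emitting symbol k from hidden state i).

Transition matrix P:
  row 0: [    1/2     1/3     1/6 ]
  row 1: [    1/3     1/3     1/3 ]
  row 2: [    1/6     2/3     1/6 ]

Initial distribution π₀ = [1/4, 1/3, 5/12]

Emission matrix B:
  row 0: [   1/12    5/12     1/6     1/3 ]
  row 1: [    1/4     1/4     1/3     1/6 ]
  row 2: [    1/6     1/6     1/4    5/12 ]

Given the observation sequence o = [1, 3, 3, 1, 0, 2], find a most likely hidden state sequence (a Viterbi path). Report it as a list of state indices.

path = [0, 0, 0, 0, 1, 1]

t=0: δ = [1.042e-01, 8.333e-02, 6.944e-02]  (obs o_0=1)
t=1: δ = [1.736e-02, 7.716e-03, 1.157e-02]  ψ = [0, 2, 1]  (obs o_1=3)
t=2: δ = [2.894e-03, 1.286e-03, 1.206e-03]  ψ = [0, 2, 0]  (obs o_2=3)
t=3: δ = [6.028e-04, 2.411e-04, 8.038e-05]  ψ = [0, 0, 0]  (obs o_3=1)
t=4: δ = [2.512e-05, 5.023e-05, 1.674e-05]  ψ = [0, 0, 0]  (obs o_4=0)
t=5: δ = [2.791e-06, 5.582e-06, 4.186e-06]  ψ = [1, 1, 1]  (obs o_5=2)
backtrack: best end state = 1; path = [0, 0, 0, 0, 1, 1]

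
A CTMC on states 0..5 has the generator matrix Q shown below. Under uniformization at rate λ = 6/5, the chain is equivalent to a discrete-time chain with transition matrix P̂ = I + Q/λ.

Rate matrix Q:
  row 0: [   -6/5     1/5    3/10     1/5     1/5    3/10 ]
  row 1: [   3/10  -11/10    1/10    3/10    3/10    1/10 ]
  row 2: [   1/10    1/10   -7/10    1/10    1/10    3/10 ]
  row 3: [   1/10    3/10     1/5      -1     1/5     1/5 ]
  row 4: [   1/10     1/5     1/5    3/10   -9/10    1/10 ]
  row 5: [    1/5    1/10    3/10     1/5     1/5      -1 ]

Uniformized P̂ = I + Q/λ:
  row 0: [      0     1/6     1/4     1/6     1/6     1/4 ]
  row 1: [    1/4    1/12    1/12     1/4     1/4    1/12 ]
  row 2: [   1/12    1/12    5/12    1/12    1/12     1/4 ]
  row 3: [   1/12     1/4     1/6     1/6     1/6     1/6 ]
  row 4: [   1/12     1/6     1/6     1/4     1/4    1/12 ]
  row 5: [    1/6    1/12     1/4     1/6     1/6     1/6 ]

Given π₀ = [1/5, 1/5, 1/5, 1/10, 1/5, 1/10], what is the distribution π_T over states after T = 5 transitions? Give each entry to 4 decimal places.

π = [0.1109, 0.1357, 0.2382, 0.1726, 0.1726, 0.1700]

t=0: π = [0.2000, 0.2000, 0.2000, 0.1000, 0.2000, 0.1000]
t=1: π = [0.1083, 0.1333, 0.2250, 0.1833, 0.1833, 0.1667]
t=2: π = [0.1104, 0.1382, 0.2347, 0.1743, 0.1743, 0.1681]
t=3: π = [0.1112, 0.1361, 0.2370, 0.1731, 0.1731, 0.1694]
t=4: π = [0.1109, 0.1359, 0.2380, 0.1727, 0.1727, 0.1699]
t=5: π = [0.1109, 0.1357, 0.2382, 0.1726, 0.1726, 0.1700]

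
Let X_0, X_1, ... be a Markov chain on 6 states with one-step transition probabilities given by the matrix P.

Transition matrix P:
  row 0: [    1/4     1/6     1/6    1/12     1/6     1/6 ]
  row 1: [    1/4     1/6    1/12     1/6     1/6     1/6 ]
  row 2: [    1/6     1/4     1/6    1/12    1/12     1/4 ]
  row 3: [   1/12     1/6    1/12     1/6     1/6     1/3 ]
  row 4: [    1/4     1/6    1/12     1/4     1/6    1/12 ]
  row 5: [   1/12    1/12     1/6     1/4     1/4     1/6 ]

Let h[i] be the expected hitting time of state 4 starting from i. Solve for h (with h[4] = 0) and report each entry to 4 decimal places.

h = [5.8229, 5.7753, 6.2622, 5.6915, 0.0000, 5.3197]

First-step conditioning: h[4] = 0; for i ≠ 4, h[i] = 1 + Σ_k P[i][k]·h[k].
  h[0] = 1 + 1/4·h[0] + 1/6·h[1] + 1/6·h[2] + 1/12·h[3] + 1/6·h[5]
  h[1] = 1 + 1/4·h[0] + 1/6·h[1] + 1/12·h[2] + 1/6·h[3] + 1/6·h[5]
  h[2] = 1 + 1/6·h[0] + 1/4·h[1] + 1/6·h[2] + 1/12·h[3] + 1/4·h[5]
  h[3] = 1 + 1/12·h[0] + 1/6·h[1] + 1/12·h[2] + 1/6·h[3] + 1/3·h[5]
  h[5] = 1 + 1/12·h[0] + 1/12·h[1] + 1/6·h[2] + 1/4·h[3] + 1/6·h[5]
Solving the 5×5 linear system over states ≠ 4 gives exactly h = [55824/9587, 55368/9587, 60036/9587, 54564/9587, 0, 51000/9587] (h[4] = 0 is the target).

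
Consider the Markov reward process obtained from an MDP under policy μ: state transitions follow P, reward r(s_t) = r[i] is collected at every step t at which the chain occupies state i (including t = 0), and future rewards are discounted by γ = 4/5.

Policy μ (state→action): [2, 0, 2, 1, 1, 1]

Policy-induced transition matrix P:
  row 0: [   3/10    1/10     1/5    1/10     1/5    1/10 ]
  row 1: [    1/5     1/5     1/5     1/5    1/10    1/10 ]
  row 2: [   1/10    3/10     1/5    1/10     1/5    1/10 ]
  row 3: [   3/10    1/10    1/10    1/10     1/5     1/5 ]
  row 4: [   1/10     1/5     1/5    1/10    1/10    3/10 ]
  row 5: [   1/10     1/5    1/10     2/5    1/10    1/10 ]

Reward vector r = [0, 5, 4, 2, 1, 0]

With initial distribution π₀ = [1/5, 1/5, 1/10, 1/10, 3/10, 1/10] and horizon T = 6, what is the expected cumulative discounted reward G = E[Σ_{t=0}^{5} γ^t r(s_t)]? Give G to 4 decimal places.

G = 7.4569

t=0: π = [0.2000, 0.2000, 0.1000, 0.1000, 0.3000, 0.1000], E[r] = 1.9000, γ^t·E[r] = 1.900000, running G = 1.900000
t=1: π = [0.1800, 0.1800, 0.1800, 0.1500, 0.1400, 0.1700], E[r] = 2.0600, γ^t·E[r] = 1.648000, running G = 3.548000
t=2: π = [0.1840, 0.1850, 0.1680, 0.1690, 0.1510, 0.1430], E[r] = 2.0860, γ^t·E[r] = 1.335040, running G = 4.883040
t=3: π = [0.1891, 0.1815, 0.1688, 0.1614, 0.1521, 0.1471], E[r] = 2.0576, γ^t·E[r] = 1.053491, running G = 5.936531
t=4: π = [0.1883, 0.1818, 0.1692, 0.1623, 0.1519, 0.1466], E[r] = 2.0622, γ^t·E[r] = 0.844694, running G = 6.781225
t=5: π = [0.1883, 0.1819, 0.1691, 0.1622, 0.1520, 0.1466], E[r] = 2.0620, γ^t·E[r] = 0.675691, running G = 7.456915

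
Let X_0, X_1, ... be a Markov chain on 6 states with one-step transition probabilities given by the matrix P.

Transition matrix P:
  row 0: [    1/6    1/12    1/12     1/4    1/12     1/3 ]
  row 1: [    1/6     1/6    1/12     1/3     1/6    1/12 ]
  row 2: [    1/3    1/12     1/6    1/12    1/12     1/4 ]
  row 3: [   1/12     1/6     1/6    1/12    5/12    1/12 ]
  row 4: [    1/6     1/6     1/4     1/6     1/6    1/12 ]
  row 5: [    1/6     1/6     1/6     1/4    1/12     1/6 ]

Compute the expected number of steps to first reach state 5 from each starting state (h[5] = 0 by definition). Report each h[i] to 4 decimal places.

First-step conditioning: h[5] = 0; for i ≠ 5, h[i] = 1 + Σ_k P[i][k]·h[k].
  h[0] = 1 + 1/6·h[0] + 1/12·h[1] + 1/12·h[2] + 1/4·h[3] + 1/12·h[4]
  h[1] = 1 + 1/6·h[0] + 1/6·h[1] + 1/12·h[2] + 1/3·h[3] + 1/6·h[4]
  h[2] = 1 + 1/3·h[0] + 1/12·h[1] + 1/6·h[2] + 1/12·h[3] + 1/12·h[4]
  h[3] = 1 + 1/12·h[0] + 1/6·h[1] + 1/6·h[2] + 1/12·h[3] + 5/12·h[4]
  h[4] = 1 + 1/6·h[0] + 1/6·h[1] + 1/4·h[2] + 1/6·h[3] + 1/6·h[4]
Solving the 5×5 linear system over states ≠ 5 gives exactly h = [9615/1924, 12761/1924, 4965/962, 6345/962, 12301/1924, 0] (h[5] = 0 is the target).

h = [4.9974, 6.6325, 5.1611, 6.5956, 6.3935, 0.0000]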